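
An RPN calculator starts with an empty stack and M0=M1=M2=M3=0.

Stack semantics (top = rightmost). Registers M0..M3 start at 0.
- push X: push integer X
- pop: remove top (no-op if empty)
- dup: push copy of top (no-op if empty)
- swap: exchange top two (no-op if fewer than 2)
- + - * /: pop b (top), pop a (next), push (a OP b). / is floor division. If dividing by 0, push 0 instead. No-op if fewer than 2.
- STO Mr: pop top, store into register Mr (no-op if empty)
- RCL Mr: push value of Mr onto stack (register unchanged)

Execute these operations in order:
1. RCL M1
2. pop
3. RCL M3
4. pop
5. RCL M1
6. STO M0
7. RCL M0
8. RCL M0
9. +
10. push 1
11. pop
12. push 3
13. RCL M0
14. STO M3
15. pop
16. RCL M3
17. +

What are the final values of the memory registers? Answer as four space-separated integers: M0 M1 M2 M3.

After op 1 (RCL M1): stack=[0] mem=[0,0,0,0]
After op 2 (pop): stack=[empty] mem=[0,0,0,0]
After op 3 (RCL M3): stack=[0] mem=[0,0,0,0]
After op 4 (pop): stack=[empty] mem=[0,0,0,0]
After op 5 (RCL M1): stack=[0] mem=[0,0,0,0]
After op 6 (STO M0): stack=[empty] mem=[0,0,0,0]
After op 7 (RCL M0): stack=[0] mem=[0,0,0,0]
After op 8 (RCL M0): stack=[0,0] mem=[0,0,0,0]
After op 9 (+): stack=[0] mem=[0,0,0,0]
After op 10 (push 1): stack=[0,1] mem=[0,0,0,0]
After op 11 (pop): stack=[0] mem=[0,0,0,0]
After op 12 (push 3): stack=[0,3] mem=[0,0,0,0]
After op 13 (RCL M0): stack=[0,3,0] mem=[0,0,0,0]
After op 14 (STO M3): stack=[0,3] mem=[0,0,0,0]
After op 15 (pop): stack=[0] mem=[0,0,0,0]
After op 16 (RCL M3): stack=[0,0] mem=[0,0,0,0]
After op 17 (+): stack=[0] mem=[0,0,0,0]

Answer: 0 0 0 0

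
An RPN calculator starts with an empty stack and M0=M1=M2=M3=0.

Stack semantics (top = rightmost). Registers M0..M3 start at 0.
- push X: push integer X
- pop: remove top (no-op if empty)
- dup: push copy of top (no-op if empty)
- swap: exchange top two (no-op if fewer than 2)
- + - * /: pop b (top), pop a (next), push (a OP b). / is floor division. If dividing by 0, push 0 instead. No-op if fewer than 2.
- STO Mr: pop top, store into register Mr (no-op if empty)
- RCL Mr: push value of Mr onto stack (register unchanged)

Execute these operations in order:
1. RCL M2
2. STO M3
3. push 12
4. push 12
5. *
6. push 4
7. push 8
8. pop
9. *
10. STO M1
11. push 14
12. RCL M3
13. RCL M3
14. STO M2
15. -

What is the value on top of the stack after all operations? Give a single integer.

After op 1 (RCL M2): stack=[0] mem=[0,0,0,0]
After op 2 (STO M3): stack=[empty] mem=[0,0,0,0]
After op 3 (push 12): stack=[12] mem=[0,0,0,0]
After op 4 (push 12): stack=[12,12] mem=[0,0,0,0]
After op 5 (*): stack=[144] mem=[0,0,0,0]
After op 6 (push 4): stack=[144,4] mem=[0,0,0,0]
After op 7 (push 8): stack=[144,4,8] mem=[0,0,0,0]
After op 8 (pop): stack=[144,4] mem=[0,0,0,0]
After op 9 (*): stack=[576] mem=[0,0,0,0]
After op 10 (STO M1): stack=[empty] mem=[0,576,0,0]
After op 11 (push 14): stack=[14] mem=[0,576,0,0]
After op 12 (RCL M3): stack=[14,0] mem=[0,576,0,0]
After op 13 (RCL M3): stack=[14,0,0] mem=[0,576,0,0]
After op 14 (STO M2): stack=[14,0] mem=[0,576,0,0]
After op 15 (-): stack=[14] mem=[0,576,0,0]

Answer: 14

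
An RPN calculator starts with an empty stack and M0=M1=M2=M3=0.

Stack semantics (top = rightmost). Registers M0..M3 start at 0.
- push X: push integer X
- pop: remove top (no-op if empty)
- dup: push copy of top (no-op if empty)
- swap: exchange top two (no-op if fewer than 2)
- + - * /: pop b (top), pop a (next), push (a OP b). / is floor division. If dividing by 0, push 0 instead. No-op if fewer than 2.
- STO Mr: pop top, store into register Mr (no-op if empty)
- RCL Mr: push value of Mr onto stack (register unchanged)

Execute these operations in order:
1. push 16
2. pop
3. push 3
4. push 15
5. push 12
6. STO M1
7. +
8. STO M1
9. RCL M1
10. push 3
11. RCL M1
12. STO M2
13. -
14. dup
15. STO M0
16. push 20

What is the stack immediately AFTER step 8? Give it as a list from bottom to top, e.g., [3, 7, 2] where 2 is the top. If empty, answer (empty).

After op 1 (push 16): stack=[16] mem=[0,0,0,0]
After op 2 (pop): stack=[empty] mem=[0,0,0,0]
After op 3 (push 3): stack=[3] mem=[0,0,0,0]
After op 4 (push 15): stack=[3,15] mem=[0,0,0,0]
After op 5 (push 12): stack=[3,15,12] mem=[0,0,0,0]
After op 6 (STO M1): stack=[3,15] mem=[0,12,0,0]
After op 7 (+): stack=[18] mem=[0,12,0,0]
After op 8 (STO M1): stack=[empty] mem=[0,18,0,0]

(empty)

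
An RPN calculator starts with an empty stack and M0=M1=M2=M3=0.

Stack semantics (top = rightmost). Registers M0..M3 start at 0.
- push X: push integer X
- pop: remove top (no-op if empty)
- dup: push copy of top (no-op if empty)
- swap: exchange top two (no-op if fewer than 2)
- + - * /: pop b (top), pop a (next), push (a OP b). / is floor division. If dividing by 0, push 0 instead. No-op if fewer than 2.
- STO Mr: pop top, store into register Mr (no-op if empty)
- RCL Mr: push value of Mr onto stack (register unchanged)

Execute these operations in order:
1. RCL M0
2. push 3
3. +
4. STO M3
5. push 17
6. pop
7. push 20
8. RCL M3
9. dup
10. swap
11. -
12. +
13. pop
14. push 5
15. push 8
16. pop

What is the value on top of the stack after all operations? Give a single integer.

After op 1 (RCL M0): stack=[0] mem=[0,0,0,0]
After op 2 (push 3): stack=[0,3] mem=[0,0,0,0]
After op 3 (+): stack=[3] mem=[0,0,0,0]
After op 4 (STO M3): stack=[empty] mem=[0,0,0,3]
After op 5 (push 17): stack=[17] mem=[0,0,0,3]
After op 6 (pop): stack=[empty] mem=[0,0,0,3]
After op 7 (push 20): stack=[20] mem=[0,0,0,3]
After op 8 (RCL M3): stack=[20,3] mem=[0,0,0,3]
After op 9 (dup): stack=[20,3,3] mem=[0,0,0,3]
After op 10 (swap): stack=[20,3,3] mem=[0,0,0,3]
After op 11 (-): stack=[20,0] mem=[0,0,0,3]
After op 12 (+): stack=[20] mem=[0,0,0,3]
After op 13 (pop): stack=[empty] mem=[0,0,0,3]
After op 14 (push 5): stack=[5] mem=[0,0,0,3]
After op 15 (push 8): stack=[5,8] mem=[0,0,0,3]
After op 16 (pop): stack=[5] mem=[0,0,0,3]

Answer: 5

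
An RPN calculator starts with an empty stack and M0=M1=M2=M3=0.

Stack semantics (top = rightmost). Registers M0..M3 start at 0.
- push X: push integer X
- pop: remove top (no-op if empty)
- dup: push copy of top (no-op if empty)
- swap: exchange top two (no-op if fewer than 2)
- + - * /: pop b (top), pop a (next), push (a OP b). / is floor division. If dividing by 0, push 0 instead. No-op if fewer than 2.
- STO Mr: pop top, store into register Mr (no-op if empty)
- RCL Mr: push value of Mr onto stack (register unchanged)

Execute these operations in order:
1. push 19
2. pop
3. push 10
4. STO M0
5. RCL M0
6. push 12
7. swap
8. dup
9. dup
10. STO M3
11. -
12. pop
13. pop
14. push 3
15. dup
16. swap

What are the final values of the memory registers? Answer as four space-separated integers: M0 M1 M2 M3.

Answer: 10 0 0 10

Derivation:
After op 1 (push 19): stack=[19] mem=[0,0,0,0]
After op 2 (pop): stack=[empty] mem=[0,0,0,0]
After op 3 (push 10): stack=[10] mem=[0,0,0,0]
After op 4 (STO M0): stack=[empty] mem=[10,0,0,0]
After op 5 (RCL M0): stack=[10] mem=[10,0,0,0]
After op 6 (push 12): stack=[10,12] mem=[10,0,0,0]
After op 7 (swap): stack=[12,10] mem=[10,0,0,0]
After op 8 (dup): stack=[12,10,10] mem=[10,0,0,0]
After op 9 (dup): stack=[12,10,10,10] mem=[10,0,0,0]
After op 10 (STO M3): stack=[12,10,10] mem=[10,0,0,10]
After op 11 (-): stack=[12,0] mem=[10,0,0,10]
After op 12 (pop): stack=[12] mem=[10,0,0,10]
After op 13 (pop): stack=[empty] mem=[10,0,0,10]
After op 14 (push 3): stack=[3] mem=[10,0,0,10]
After op 15 (dup): stack=[3,3] mem=[10,0,0,10]
After op 16 (swap): stack=[3,3] mem=[10,0,0,10]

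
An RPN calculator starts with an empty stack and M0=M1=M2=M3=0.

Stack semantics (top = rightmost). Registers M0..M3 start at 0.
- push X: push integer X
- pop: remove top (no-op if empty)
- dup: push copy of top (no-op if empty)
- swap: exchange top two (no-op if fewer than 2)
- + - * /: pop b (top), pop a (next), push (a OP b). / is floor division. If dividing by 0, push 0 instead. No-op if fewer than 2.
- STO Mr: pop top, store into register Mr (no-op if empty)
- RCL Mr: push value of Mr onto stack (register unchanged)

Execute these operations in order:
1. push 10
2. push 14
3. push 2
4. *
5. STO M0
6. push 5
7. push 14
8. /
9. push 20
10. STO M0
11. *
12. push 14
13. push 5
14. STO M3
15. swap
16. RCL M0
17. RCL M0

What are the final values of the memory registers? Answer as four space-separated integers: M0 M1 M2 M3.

After op 1 (push 10): stack=[10] mem=[0,0,0,0]
After op 2 (push 14): stack=[10,14] mem=[0,0,0,0]
After op 3 (push 2): stack=[10,14,2] mem=[0,0,0,0]
After op 4 (*): stack=[10,28] mem=[0,0,0,0]
After op 5 (STO M0): stack=[10] mem=[28,0,0,0]
After op 6 (push 5): stack=[10,5] mem=[28,0,0,0]
After op 7 (push 14): stack=[10,5,14] mem=[28,0,0,0]
After op 8 (/): stack=[10,0] mem=[28,0,0,0]
After op 9 (push 20): stack=[10,0,20] mem=[28,0,0,0]
After op 10 (STO M0): stack=[10,0] mem=[20,0,0,0]
After op 11 (*): stack=[0] mem=[20,0,0,0]
After op 12 (push 14): stack=[0,14] mem=[20,0,0,0]
After op 13 (push 5): stack=[0,14,5] mem=[20,0,0,0]
After op 14 (STO M3): stack=[0,14] mem=[20,0,0,5]
After op 15 (swap): stack=[14,0] mem=[20,0,0,5]
After op 16 (RCL M0): stack=[14,0,20] mem=[20,0,0,5]
After op 17 (RCL M0): stack=[14,0,20,20] mem=[20,0,0,5]

Answer: 20 0 0 5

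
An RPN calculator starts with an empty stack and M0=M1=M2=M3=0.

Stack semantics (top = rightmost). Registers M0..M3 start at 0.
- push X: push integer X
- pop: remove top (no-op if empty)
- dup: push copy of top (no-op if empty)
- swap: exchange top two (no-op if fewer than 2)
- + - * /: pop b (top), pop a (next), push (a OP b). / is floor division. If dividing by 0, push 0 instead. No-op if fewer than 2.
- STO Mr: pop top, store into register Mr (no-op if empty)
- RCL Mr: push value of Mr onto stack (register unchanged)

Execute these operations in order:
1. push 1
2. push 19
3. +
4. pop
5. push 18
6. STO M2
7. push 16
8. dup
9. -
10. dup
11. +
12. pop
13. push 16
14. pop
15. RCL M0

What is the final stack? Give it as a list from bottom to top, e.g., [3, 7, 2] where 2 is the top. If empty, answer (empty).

After op 1 (push 1): stack=[1] mem=[0,0,0,0]
After op 2 (push 19): stack=[1,19] mem=[0,0,0,0]
After op 3 (+): stack=[20] mem=[0,0,0,0]
After op 4 (pop): stack=[empty] mem=[0,0,0,0]
After op 5 (push 18): stack=[18] mem=[0,0,0,0]
After op 6 (STO M2): stack=[empty] mem=[0,0,18,0]
After op 7 (push 16): stack=[16] mem=[0,0,18,0]
After op 8 (dup): stack=[16,16] mem=[0,0,18,0]
After op 9 (-): stack=[0] mem=[0,0,18,0]
After op 10 (dup): stack=[0,0] mem=[0,0,18,0]
After op 11 (+): stack=[0] mem=[0,0,18,0]
After op 12 (pop): stack=[empty] mem=[0,0,18,0]
After op 13 (push 16): stack=[16] mem=[0,0,18,0]
After op 14 (pop): stack=[empty] mem=[0,0,18,0]
After op 15 (RCL M0): stack=[0] mem=[0,0,18,0]

Answer: [0]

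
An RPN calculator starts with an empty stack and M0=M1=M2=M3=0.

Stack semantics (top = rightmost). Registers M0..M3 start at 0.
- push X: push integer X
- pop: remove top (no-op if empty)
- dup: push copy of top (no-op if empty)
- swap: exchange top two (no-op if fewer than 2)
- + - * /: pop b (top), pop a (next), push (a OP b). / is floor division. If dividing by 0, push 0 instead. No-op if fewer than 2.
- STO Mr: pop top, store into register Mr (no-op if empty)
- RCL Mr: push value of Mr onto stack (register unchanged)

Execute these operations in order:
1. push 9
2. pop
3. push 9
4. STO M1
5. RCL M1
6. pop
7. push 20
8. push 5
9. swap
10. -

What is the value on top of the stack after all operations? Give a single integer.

After op 1 (push 9): stack=[9] mem=[0,0,0,0]
After op 2 (pop): stack=[empty] mem=[0,0,0,0]
After op 3 (push 9): stack=[9] mem=[0,0,0,0]
After op 4 (STO M1): stack=[empty] mem=[0,9,0,0]
After op 5 (RCL M1): stack=[9] mem=[0,9,0,0]
After op 6 (pop): stack=[empty] mem=[0,9,0,0]
After op 7 (push 20): stack=[20] mem=[0,9,0,0]
After op 8 (push 5): stack=[20,5] mem=[0,9,0,0]
After op 9 (swap): stack=[5,20] mem=[0,9,0,0]
After op 10 (-): stack=[-15] mem=[0,9,0,0]

Answer: -15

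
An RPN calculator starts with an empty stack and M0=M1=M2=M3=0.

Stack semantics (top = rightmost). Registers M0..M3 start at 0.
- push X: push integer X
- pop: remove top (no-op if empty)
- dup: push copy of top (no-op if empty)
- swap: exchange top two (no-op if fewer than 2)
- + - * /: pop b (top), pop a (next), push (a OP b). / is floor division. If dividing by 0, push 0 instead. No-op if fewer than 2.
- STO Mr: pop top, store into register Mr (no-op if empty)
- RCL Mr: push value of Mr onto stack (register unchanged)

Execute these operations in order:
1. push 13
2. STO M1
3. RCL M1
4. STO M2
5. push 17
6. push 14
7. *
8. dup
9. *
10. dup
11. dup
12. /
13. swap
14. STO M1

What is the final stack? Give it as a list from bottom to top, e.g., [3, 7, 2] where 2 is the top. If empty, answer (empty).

After op 1 (push 13): stack=[13] mem=[0,0,0,0]
After op 2 (STO M1): stack=[empty] mem=[0,13,0,0]
After op 3 (RCL M1): stack=[13] mem=[0,13,0,0]
After op 4 (STO M2): stack=[empty] mem=[0,13,13,0]
After op 5 (push 17): stack=[17] mem=[0,13,13,0]
After op 6 (push 14): stack=[17,14] mem=[0,13,13,0]
After op 7 (*): stack=[238] mem=[0,13,13,0]
After op 8 (dup): stack=[238,238] mem=[0,13,13,0]
After op 9 (*): stack=[56644] mem=[0,13,13,0]
After op 10 (dup): stack=[56644,56644] mem=[0,13,13,0]
After op 11 (dup): stack=[56644,56644,56644] mem=[0,13,13,0]
After op 12 (/): stack=[56644,1] mem=[0,13,13,0]
After op 13 (swap): stack=[1,56644] mem=[0,13,13,0]
After op 14 (STO M1): stack=[1] mem=[0,56644,13,0]

Answer: [1]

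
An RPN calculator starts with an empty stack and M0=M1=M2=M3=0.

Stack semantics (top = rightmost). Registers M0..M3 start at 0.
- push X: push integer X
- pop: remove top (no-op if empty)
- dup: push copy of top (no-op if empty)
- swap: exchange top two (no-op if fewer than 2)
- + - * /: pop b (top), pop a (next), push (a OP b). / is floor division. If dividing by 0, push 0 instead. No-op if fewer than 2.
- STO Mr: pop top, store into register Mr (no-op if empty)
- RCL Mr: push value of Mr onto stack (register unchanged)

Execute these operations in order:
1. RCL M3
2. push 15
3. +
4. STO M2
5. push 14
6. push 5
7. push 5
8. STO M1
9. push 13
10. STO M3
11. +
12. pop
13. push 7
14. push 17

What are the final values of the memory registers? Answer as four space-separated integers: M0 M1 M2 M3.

After op 1 (RCL M3): stack=[0] mem=[0,0,0,0]
After op 2 (push 15): stack=[0,15] mem=[0,0,0,0]
After op 3 (+): stack=[15] mem=[0,0,0,0]
After op 4 (STO M2): stack=[empty] mem=[0,0,15,0]
After op 5 (push 14): stack=[14] mem=[0,0,15,0]
After op 6 (push 5): stack=[14,5] mem=[0,0,15,0]
After op 7 (push 5): stack=[14,5,5] mem=[0,0,15,0]
After op 8 (STO M1): stack=[14,5] mem=[0,5,15,0]
After op 9 (push 13): stack=[14,5,13] mem=[0,5,15,0]
After op 10 (STO M3): stack=[14,5] mem=[0,5,15,13]
After op 11 (+): stack=[19] mem=[0,5,15,13]
After op 12 (pop): stack=[empty] mem=[0,5,15,13]
After op 13 (push 7): stack=[7] mem=[0,5,15,13]
After op 14 (push 17): stack=[7,17] mem=[0,5,15,13]

Answer: 0 5 15 13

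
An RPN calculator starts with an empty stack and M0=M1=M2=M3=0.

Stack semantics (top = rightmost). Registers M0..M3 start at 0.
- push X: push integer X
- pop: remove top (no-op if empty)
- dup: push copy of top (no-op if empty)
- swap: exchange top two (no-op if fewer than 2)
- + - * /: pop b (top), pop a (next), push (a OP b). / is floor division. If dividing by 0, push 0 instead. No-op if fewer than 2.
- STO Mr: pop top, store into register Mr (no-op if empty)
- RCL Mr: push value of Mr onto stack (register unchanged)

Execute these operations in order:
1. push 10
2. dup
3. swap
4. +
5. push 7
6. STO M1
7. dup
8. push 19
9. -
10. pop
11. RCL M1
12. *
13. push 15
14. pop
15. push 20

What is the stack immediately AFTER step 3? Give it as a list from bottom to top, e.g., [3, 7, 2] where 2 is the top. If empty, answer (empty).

After op 1 (push 10): stack=[10] mem=[0,0,0,0]
After op 2 (dup): stack=[10,10] mem=[0,0,0,0]
After op 3 (swap): stack=[10,10] mem=[0,0,0,0]

[10, 10]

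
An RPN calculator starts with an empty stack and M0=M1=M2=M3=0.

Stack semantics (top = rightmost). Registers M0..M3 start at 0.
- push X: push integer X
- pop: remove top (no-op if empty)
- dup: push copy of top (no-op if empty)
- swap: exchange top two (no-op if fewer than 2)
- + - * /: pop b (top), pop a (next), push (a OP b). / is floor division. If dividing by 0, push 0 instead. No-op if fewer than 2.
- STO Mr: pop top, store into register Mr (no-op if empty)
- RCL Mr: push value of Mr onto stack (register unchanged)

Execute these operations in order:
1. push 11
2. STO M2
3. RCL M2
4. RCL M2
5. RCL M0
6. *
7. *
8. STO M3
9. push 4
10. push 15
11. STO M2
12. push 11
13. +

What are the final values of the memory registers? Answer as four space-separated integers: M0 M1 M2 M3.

After op 1 (push 11): stack=[11] mem=[0,0,0,0]
After op 2 (STO M2): stack=[empty] mem=[0,0,11,0]
After op 3 (RCL M2): stack=[11] mem=[0,0,11,0]
After op 4 (RCL M2): stack=[11,11] mem=[0,0,11,0]
After op 5 (RCL M0): stack=[11,11,0] mem=[0,0,11,0]
After op 6 (*): stack=[11,0] mem=[0,0,11,0]
After op 7 (*): stack=[0] mem=[0,0,11,0]
After op 8 (STO M3): stack=[empty] mem=[0,0,11,0]
After op 9 (push 4): stack=[4] mem=[0,0,11,0]
After op 10 (push 15): stack=[4,15] mem=[0,0,11,0]
After op 11 (STO M2): stack=[4] mem=[0,0,15,0]
After op 12 (push 11): stack=[4,11] mem=[0,0,15,0]
After op 13 (+): stack=[15] mem=[0,0,15,0]

Answer: 0 0 15 0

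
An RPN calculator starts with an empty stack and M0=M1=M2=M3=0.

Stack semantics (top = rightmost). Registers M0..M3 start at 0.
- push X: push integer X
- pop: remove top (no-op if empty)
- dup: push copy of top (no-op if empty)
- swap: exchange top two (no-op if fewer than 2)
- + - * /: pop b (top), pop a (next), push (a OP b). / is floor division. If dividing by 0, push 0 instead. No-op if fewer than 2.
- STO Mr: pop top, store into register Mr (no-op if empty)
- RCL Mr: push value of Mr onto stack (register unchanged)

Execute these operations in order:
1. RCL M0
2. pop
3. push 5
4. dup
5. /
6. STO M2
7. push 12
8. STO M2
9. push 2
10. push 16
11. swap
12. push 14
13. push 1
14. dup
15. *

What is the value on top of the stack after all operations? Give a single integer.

Answer: 1

Derivation:
After op 1 (RCL M0): stack=[0] mem=[0,0,0,0]
After op 2 (pop): stack=[empty] mem=[0,0,0,0]
After op 3 (push 5): stack=[5] mem=[0,0,0,0]
After op 4 (dup): stack=[5,5] mem=[0,0,0,0]
After op 5 (/): stack=[1] mem=[0,0,0,0]
After op 6 (STO M2): stack=[empty] mem=[0,0,1,0]
After op 7 (push 12): stack=[12] mem=[0,0,1,0]
After op 8 (STO M2): stack=[empty] mem=[0,0,12,0]
After op 9 (push 2): stack=[2] mem=[0,0,12,0]
After op 10 (push 16): stack=[2,16] mem=[0,0,12,0]
After op 11 (swap): stack=[16,2] mem=[0,0,12,0]
After op 12 (push 14): stack=[16,2,14] mem=[0,0,12,0]
After op 13 (push 1): stack=[16,2,14,1] mem=[0,0,12,0]
After op 14 (dup): stack=[16,2,14,1,1] mem=[0,0,12,0]
After op 15 (*): stack=[16,2,14,1] mem=[0,0,12,0]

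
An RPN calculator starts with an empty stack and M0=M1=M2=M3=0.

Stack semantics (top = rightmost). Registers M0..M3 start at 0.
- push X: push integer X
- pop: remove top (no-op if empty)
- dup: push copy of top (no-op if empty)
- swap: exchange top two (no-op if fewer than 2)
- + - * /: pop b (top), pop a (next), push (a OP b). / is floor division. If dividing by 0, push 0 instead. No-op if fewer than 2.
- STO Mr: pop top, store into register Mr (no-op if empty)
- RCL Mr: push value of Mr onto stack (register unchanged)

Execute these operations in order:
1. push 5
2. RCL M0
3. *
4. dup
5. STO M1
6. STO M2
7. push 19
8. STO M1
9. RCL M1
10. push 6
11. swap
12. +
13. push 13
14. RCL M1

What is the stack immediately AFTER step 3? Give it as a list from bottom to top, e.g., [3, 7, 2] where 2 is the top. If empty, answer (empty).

After op 1 (push 5): stack=[5] mem=[0,0,0,0]
After op 2 (RCL M0): stack=[5,0] mem=[0,0,0,0]
After op 3 (*): stack=[0] mem=[0,0,0,0]

[0]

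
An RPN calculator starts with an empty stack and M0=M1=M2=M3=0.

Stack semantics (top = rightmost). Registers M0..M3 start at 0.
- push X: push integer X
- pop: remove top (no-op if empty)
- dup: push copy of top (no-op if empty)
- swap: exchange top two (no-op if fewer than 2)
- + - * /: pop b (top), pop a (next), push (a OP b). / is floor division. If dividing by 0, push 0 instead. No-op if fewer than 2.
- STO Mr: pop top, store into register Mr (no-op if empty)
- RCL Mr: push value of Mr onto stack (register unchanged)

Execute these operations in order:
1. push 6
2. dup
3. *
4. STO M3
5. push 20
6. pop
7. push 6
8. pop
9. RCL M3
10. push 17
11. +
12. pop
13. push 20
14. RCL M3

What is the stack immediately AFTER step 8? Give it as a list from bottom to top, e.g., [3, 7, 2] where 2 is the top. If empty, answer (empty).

After op 1 (push 6): stack=[6] mem=[0,0,0,0]
After op 2 (dup): stack=[6,6] mem=[0,0,0,0]
After op 3 (*): stack=[36] mem=[0,0,0,0]
After op 4 (STO M3): stack=[empty] mem=[0,0,0,36]
After op 5 (push 20): stack=[20] mem=[0,0,0,36]
After op 6 (pop): stack=[empty] mem=[0,0,0,36]
After op 7 (push 6): stack=[6] mem=[0,0,0,36]
After op 8 (pop): stack=[empty] mem=[0,0,0,36]

(empty)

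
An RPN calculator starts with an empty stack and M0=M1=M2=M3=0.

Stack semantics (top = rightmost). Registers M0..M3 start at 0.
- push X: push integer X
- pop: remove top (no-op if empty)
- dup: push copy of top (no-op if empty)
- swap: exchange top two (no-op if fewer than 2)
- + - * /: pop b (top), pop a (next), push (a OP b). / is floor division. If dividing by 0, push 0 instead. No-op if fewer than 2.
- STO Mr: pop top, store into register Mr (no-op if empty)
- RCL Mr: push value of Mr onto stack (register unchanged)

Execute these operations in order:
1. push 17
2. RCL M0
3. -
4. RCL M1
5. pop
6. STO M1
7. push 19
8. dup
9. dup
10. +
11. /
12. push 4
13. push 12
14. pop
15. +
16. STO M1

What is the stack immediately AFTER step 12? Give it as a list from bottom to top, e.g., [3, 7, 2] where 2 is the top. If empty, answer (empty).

After op 1 (push 17): stack=[17] mem=[0,0,0,0]
After op 2 (RCL M0): stack=[17,0] mem=[0,0,0,0]
After op 3 (-): stack=[17] mem=[0,0,0,0]
After op 4 (RCL M1): stack=[17,0] mem=[0,0,0,0]
After op 5 (pop): stack=[17] mem=[0,0,0,0]
After op 6 (STO M1): stack=[empty] mem=[0,17,0,0]
After op 7 (push 19): stack=[19] mem=[0,17,0,0]
After op 8 (dup): stack=[19,19] mem=[0,17,0,0]
After op 9 (dup): stack=[19,19,19] mem=[0,17,0,0]
After op 10 (+): stack=[19,38] mem=[0,17,0,0]
After op 11 (/): stack=[0] mem=[0,17,0,0]
After op 12 (push 4): stack=[0,4] mem=[0,17,0,0]

[0, 4]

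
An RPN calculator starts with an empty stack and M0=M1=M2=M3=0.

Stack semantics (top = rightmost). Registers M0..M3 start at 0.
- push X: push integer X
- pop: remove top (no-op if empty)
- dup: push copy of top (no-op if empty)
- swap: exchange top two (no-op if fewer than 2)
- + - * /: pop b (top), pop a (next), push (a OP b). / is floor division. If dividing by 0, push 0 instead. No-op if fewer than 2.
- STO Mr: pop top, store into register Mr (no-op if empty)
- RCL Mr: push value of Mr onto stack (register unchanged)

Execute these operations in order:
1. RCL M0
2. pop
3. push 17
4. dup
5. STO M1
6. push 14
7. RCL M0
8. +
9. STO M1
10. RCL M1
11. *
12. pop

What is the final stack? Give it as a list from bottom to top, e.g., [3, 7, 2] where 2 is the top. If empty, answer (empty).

After op 1 (RCL M0): stack=[0] mem=[0,0,0,0]
After op 2 (pop): stack=[empty] mem=[0,0,0,0]
After op 3 (push 17): stack=[17] mem=[0,0,0,0]
After op 4 (dup): stack=[17,17] mem=[0,0,0,0]
After op 5 (STO M1): stack=[17] mem=[0,17,0,0]
After op 6 (push 14): stack=[17,14] mem=[0,17,0,0]
After op 7 (RCL M0): stack=[17,14,0] mem=[0,17,0,0]
After op 8 (+): stack=[17,14] mem=[0,17,0,0]
After op 9 (STO M1): stack=[17] mem=[0,14,0,0]
After op 10 (RCL M1): stack=[17,14] mem=[0,14,0,0]
After op 11 (*): stack=[238] mem=[0,14,0,0]
After op 12 (pop): stack=[empty] mem=[0,14,0,0]

Answer: (empty)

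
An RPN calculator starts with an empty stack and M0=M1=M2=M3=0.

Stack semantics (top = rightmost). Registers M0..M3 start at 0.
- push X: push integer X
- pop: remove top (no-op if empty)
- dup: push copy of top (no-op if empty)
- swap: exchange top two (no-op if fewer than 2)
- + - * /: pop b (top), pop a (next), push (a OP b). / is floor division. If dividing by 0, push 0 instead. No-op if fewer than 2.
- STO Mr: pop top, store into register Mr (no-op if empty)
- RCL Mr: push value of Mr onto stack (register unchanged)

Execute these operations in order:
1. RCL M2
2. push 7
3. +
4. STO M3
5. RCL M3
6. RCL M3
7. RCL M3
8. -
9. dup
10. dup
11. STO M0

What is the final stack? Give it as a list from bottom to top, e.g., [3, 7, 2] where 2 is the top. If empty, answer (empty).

Answer: [7, 0, 0]

Derivation:
After op 1 (RCL M2): stack=[0] mem=[0,0,0,0]
After op 2 (push 7): stack=[0,7] mem=[0,0,0,0]
After op 3 (+): stack=[7] mem=[0,0,0,0]
After op 4 (STO M3): stack=[empty] mem=[0,0,0,7]
After op 5 (RCL M3): stack=[7] mem=[0,0,0,7]
After op 6 (RCL M3): stack=[7,7] mem=[0,0,0,7]
After op 7 (RCL M3): stack=[7,7,7] mem=[0,0,0,7]
After op 8 (-): stack=[7,0] mem=[0,0,0,7]
After op 9 (dup): stack=[7,0,0] mem=[0,0,0,7]
After op 10 (dup): stack=[7,0,0,0] mem=[0,0,0,7]
After op 11 (STO M0): stack=[7,0,0] mem=[0,0,0,7]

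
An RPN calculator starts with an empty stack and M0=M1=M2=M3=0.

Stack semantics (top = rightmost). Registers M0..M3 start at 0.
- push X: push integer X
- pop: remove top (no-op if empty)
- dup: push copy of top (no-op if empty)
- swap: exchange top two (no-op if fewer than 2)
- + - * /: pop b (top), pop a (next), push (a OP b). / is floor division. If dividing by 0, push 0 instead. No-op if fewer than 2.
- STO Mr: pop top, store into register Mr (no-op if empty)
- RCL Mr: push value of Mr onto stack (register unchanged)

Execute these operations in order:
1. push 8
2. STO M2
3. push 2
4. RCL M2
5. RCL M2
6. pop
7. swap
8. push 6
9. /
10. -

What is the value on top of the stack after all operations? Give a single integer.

Answer: 8

Derivation:
After op 1 (push 8): stack=[8] mem=[0,0,0,0]
After op 2 (STO M2): stack=[empty] mem=[0,0,8,0]
After op 3 (push 2): stack=[2] mem=[0,0,8,0]
After op 4 (RCL M2): stack=[2,8] mem=[0,0,8,0]
After op 5 (RCL M2): stack=[2,8,8] mem=[0,0,8,0]
After op 6 (pop): stack=[2,8] mem=[0,0,8,0]
After op 7 (swap): stack=[8,2] mem=[0,0,8,0]
After op 8 (push 6): stack=[8,2,6] mem=[0,0,8,0]
After op 9 (/): stack=[8,0] mem=[0,0,8,0]
After op 10 (-): stack=[8] mem=[0,0,8,0]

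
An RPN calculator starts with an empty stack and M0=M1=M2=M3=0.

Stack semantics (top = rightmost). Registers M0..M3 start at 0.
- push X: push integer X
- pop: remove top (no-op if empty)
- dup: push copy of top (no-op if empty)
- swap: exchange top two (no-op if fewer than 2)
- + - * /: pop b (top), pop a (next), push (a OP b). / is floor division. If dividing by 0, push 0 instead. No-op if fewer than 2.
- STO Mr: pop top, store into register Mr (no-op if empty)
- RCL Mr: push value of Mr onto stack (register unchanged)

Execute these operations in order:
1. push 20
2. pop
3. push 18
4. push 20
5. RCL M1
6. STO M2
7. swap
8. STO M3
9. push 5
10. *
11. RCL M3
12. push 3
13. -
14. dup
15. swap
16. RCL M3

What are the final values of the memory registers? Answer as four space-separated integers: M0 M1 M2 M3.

Answer: 0 0 0 18

Derivation:
After op 1 (push 20): stack=[20] mem=[0,0,0,0]
After op 2 (pop): stack=[empty] mem=[0,0,0,0]
After op 3 (push 18): stack=[18] mem=[0,0,0,0]
After op 4 (push 20): stack=[18,20] mem=[0,0,0,0]
After op 5 (RCL M1): stack=[18,20,0] mem=[0,0,0,0]
After op 6 (STO M2): stack=[18,20] mem=[0,0,0,0]
After op 7 (swap): stack=[20,18] mem=[0,0,0,0]
After op 8 (STO M3): stack=[20] mem=[0,0,0,18]
After op 9 (push 5): stack=[20,5] mem=[0,0,0,18]
After op 10 (*): stack=[100] mem=[0,0,0,18]
After op 11 (RCL M3): stack=[100,18] mem=[0,0,0,18]
After op 12 (push 3): stack=[100,18,3] mem=[0,0,0,18]
After op 13 (-): stack=[100,15] mem=[0,0,0,18]
After op 14 (dup): stack=[100,15,15] mem=[0,0,0,18]
After op 15 (swap): stack=[100,15,15] mem=[0,0,0,18]
After op 16 (RCL M3): stack=[100,15,15,18] mem=[0,0,0,18]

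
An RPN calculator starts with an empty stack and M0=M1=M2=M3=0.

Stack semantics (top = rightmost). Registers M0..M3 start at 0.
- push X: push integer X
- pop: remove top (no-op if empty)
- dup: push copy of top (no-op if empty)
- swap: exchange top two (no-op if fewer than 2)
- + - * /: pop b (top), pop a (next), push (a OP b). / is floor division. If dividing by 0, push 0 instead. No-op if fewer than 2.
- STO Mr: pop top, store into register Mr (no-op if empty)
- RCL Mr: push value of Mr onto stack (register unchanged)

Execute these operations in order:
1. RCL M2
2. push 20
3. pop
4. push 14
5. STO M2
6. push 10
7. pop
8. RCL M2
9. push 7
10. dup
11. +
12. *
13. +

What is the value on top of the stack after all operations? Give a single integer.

After op 1 (RCL M2): stack=[0] mem=[0,0,0,0]
After op 2 (push 20): stack=[0,20] mem=[0,0,0,0]
After op 3 (pop): stack=[0] mem=[0,0,0,0]
After op 4 (push 14): stack=[0,14] mem=[0,0,0,0]
After op 5 (STO M2): stack=[0] mem=[0,0,14,0]
After op 6 (push 10): stack=[0,10] mem=[0,0,14,0]
After op 7 (pop): stack=[0] mem=[0,0,14,0]
After op 8 (RCL M2): stack=[0,14] mem=[0,0,14,0]
After op 9 (push 7): stack=[0,14,7] mem=[0,0,14,0]
After op 10 (dup): stack=[0,14,7,7] mem=[0,0,14,0]
After op 11 (+): stack=[0,14,14] mem=[0,0,14,0]
After op 12 (*): stack=[0,196] mem=[0,0,14,0]
After op 13 (+): stack=[196] mem=[0,0,14,0]

Answer: 196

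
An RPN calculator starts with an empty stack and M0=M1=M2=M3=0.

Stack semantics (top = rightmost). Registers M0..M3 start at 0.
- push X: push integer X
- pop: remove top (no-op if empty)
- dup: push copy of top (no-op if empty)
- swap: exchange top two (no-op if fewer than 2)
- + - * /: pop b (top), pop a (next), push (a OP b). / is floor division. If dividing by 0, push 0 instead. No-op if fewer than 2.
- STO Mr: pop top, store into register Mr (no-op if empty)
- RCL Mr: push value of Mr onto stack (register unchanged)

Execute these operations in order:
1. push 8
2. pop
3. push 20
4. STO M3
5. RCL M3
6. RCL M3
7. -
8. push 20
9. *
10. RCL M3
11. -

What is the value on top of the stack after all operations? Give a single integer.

After op 1 (push 8): stack=[8] mem=[0,0,0,0]
After op 2 (pop): stack=[empty] mem=[0,0,0,0]
After op 3 (push 20): stack=[20] mem=[0,0,0,0]
After op 4 (STO M3): stack=[empty] mem=[0,0,0,20]
After op 5 (RCL M3): stack=[20] mem=[0,0,0,20]
After op 6 (RCL M3): stack=[20,20] mem=[0,0,0,20]
After op 7 (-): stack=[0] mem=[0,0,0,20]
After op 8 (push 20): stack=[0,20] mem=[0,0,0,20]
After op 9 (*): stack=[0] mem=[0,0,0,20]
After op 10 (RCL M3): stack=[0,20] mem=[0,0,0,20]
After op 11 (-): stack=[-20] mem=[0,0,0,20]

Answer: -20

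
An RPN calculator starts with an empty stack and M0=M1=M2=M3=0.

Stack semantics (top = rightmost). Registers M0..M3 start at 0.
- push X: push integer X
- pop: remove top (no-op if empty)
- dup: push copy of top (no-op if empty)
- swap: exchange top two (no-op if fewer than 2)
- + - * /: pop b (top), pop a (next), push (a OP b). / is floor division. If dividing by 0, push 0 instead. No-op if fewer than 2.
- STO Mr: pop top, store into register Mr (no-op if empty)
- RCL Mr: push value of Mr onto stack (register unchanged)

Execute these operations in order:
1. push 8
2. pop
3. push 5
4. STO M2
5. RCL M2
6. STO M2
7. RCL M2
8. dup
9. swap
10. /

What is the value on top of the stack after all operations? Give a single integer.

Answer: 1

Derivation:
After op 1 (push 8): stack=[8] mem=[0,0,0,0]
After op 2 (pop): stack=[empty] mem=[0,0,0,0]
After op 3 (push 5): stack=[5] mem=[0,0,0,0]
After op 4 (STO M2): stack=[empty] mem=[0,0,5,0]
After op 5 (RCL M2): stack=[5] mem=[0,0,5,0]
After op 6 (STO M2): stack=[empty] mem=[0,0,5,0]
After op 7 (RCL M2): stack=[5] mem=[0,0,5,0]
After op 8 (dup): stack=[5,5] mem=[0,0,5,0]
After op 9 (swap): stack=[5,5] mem=[0,0,5,0]
After op 10 (/): stack=[1] mem=[0,0,5,0]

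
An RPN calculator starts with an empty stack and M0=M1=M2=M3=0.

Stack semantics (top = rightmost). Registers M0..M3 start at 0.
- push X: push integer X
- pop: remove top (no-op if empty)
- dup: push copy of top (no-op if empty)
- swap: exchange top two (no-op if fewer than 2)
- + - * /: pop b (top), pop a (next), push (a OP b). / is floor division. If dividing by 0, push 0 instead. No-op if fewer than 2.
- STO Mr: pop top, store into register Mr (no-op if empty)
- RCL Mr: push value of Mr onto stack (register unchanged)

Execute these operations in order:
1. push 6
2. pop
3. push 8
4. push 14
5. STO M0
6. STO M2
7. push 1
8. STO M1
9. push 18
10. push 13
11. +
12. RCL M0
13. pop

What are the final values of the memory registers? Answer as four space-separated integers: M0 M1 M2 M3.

Answer: 14 1 8 0

Derivation:
After op 1 (push 6): stack=[6] mem=[0,0,0,0]
After op 2 (pop): stack=[empty] mem=[0,0,0,0]
After op 3 (push 8): stack=[8] mem=[0,0,0,0]
After op 4 (push 14): stack=[8,14] mem=[0,0,0,0]
After op 5 (STO M0): stack=[8] mem=[14,0,0,0]
After op 6 (STO M2): stack=[empty] mem=[14,0,8,0]
After op 7 (push 1): stack=[1] mem=[14,0,8,0]
After op 8 (STO M1): stack=[empty] mem=[14,1,8,0]
After op 9 (push 18): stack=[18] mem=[14,1,8,0]
After op 10 (push 13): stack=[18,13] mem=[14,1,8,0]
After op 11 (+): stack=[31] mem=[14,1,8,0]
After op 12 (RCL M0): stack=[31,14] mem=[14,1,8,0]
After op 13 (pop): stack=[31] mem=[14,1,8,0]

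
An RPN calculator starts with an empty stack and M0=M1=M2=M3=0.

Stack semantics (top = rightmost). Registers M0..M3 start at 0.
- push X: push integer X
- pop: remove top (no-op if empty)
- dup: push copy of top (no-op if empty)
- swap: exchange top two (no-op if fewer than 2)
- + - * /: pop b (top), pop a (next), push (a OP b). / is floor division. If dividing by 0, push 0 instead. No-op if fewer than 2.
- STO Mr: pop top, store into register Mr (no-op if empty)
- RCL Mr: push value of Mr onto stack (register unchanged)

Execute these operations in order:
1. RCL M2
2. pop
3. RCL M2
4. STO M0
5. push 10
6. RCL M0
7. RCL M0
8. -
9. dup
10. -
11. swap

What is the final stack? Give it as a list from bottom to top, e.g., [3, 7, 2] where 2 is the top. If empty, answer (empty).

Answer: [0, 10]

Derivation:
After op 1 (RCL M2): stack=[0] mem=[0,0,0,0]
After op 2 (pop): stack=[empty] mem=[0,0,0,0]
After op 3 (RCL M2): stack=[0] mem=[0,0,0,0]
After op 4 (STO M0): stack=[empty] mem=[0,0,0,0]
After op 5 (push 10): stack=[10] mem=[0,0,0,0]
After op 6 (RCL M0): stack=[10,0] mem=[0,0,0,0]
After op 7 (RCL M0): stack=[10,0,0] mem=[0,0,0,0]
After op 8 (-): stack=[10,0] mem=[0,0,0,0]
After op 9 (dup): stack=[10,0,0] mem=[0,0,0,0]
After op 10 (-): stack=[10,0] mem=[0,0,0,0]
After op 11 (swap): stack=[0,10] mem=[0,0,0,0]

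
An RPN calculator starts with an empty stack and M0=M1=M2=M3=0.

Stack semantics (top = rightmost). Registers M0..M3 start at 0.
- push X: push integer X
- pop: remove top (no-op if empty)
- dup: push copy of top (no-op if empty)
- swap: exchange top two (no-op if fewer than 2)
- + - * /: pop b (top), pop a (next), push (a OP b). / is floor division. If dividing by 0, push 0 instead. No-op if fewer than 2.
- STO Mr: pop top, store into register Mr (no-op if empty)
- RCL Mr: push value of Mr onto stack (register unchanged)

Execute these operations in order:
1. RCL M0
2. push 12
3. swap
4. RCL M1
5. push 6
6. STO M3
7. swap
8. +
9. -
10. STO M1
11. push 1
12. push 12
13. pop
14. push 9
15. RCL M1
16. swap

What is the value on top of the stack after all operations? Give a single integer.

After op 1 (RCL M0): stack=[0] mem=[0,0,0,0]
After op 2 (push 12): stack=[0,12] mem=[0,0,0,0]
After op 3 (swap): stack=[12,0] mem=[0,0,0,0]
After op 4 (RCL M1): stack=[12,0,0] mem=[0,0,0,0]
After op 5 (push 6): stack=[12,0,0,6] mem=[0,0,0,0]
After op 6 (STO M3): stack=[12,0,0] mem=[0,0,0,6]
After op 7 (swap): stack=[12,0,0] mem=[0,0,0,6]
After op 8 (+): stack=[12,0] mem=[0,0,0,6]
After op 9 (-): stack=[12] mem=[0,0,0,6]
After op 10 (STO M1): stack=[empty] mem=[0,12,0,6]
After op 11 (push 1): stack=[1] mem=[0,12,0,6]
After op 12 (push 12): stack=[1,12] mem=[0,12,0,6]
After op 13 (pop): stack=[1] mem=[0,12,0,6]
After op 14 (push 9): stack=[1,9] mem=[0,12,0,6]
After op 15 (RCL M1): stack=[1,9,12] mem=[0,12,0,6]
After op 16 (swap): stack=[1,12,9] mem=[0,12,0,6]

Answer: 9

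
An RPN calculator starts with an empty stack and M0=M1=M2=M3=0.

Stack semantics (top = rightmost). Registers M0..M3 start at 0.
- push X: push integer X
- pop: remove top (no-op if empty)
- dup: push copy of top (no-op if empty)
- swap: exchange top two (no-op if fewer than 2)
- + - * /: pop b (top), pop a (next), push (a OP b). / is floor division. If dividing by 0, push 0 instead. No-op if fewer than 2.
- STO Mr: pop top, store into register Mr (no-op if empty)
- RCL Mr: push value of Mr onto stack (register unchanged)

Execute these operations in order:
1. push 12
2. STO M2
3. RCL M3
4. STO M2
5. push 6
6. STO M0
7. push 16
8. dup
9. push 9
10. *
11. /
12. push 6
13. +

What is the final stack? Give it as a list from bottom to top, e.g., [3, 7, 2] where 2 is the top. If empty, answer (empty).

Answer: [6]

Derivation:
After op 1 (push 12): stack=[12] mem=[0,0,0,0]
After op 2 (STO M2): stack=[empty] mem=[0,0,12,0]
After op 3 (RCL M3): stack=[0] mem=[0,0,12,0]
After op 4 (STO M2): stack=[empty] mem=[0,0,0,0]
After op 5 (push 6): stack=[6] mem=[0,0,0,0]
After op 6 (STO M0): stack=[empty] mem=[6,0,0,0]
After op 7 (push 16): stack=[16] mem=[6,0,0,0]
After op 8 (dup): stack=[16,16] mem=[6,0,0,0]
After op 9 (push 9): stack=[16,16,9] mem=[6,0,0,0]
After op 10 (*): stack=[16,144] mem=[6,0,0,0]
After op 11 (/): stack=[0] mem=[6,0,0,0]
After op 12 (push 6): stack=[0,6] mem=[6,0,0,0]
After op 13 (+): stack=[6] mem=[6,0,0,0]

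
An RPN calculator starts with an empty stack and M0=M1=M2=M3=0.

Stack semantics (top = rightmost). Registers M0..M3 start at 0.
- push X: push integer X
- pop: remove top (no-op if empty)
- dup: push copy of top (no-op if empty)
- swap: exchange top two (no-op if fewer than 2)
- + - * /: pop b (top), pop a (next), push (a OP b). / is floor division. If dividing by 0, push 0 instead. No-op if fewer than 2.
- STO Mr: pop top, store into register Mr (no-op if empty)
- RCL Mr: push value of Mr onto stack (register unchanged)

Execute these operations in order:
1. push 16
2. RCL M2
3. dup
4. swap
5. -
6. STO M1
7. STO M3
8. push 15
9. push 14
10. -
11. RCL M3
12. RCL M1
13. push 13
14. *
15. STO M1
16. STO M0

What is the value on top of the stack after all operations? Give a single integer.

Answer: 1

Derivation:
After op 1 (push 16): stack=[16] mem=[0,0,0,0]
After op 2 (RCL M2): stack=[16,0] mem=[0,0,0,0]
After op 3 (dup): stack=[16,0,0] mem=[0,0,0,0]
After op 4 (swap): stack=[16,0,0] mem=[0,0,0,0]
After op 5 (-): stack=[16,0] mem=[0,0,0,0]
After op 6 (STO M1): stack=[16] mem=[0,0,0,0]
After op 7 (STO M3): stack=[empty] mem=[0,0,0,16]
After op 8 (push 15): stack=[15] mem=[0,0,0,16]
After op 9 (push 14): stack=[15,14] mem=[0,0,0,16]
After op 10 (-): stack=[1] mem=[0,0,0,16]
After op 11 (RCL M3): stack=[1,16] mem=[0,0,0,16]
After op 12 (RCL M1): stack=[1,16,0] mem=[0,0,0,16]
After op 13 (push 13): stack=[1,16,0,13] mem=[0,0,0,16]
After op 14 (*): stack=[1,16,0] mem=[0,0,0,16]
After op 15 (STO M1): stack=[1,16] mem=[0,0,0,16]
After op 16 (STO M0): stack=[1] mem=[16,0,0,16]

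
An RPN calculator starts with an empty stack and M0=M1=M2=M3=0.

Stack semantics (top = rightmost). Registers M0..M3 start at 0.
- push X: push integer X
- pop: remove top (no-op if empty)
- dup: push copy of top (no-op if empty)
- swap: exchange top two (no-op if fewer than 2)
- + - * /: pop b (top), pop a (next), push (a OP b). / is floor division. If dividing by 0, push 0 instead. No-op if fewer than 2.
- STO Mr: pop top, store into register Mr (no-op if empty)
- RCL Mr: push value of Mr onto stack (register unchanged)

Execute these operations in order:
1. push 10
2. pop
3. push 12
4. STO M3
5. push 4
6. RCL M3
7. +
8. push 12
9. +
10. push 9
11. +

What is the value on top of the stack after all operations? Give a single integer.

After op 1 (push 10): stack=[10] mem=[0,0,0,0]
After op 2 (pop): stack=[empty] mem=[0,0,0,0]
After op 3 (push 12): stack=[12] mem=[0,0,0,0]
After op 4 (STO M3): stack=[empty] mem=[0,0,0,12]
After op 5 (push 4): stack=[4] mem=[0,0,0,12]
After op 6 (RCL M3): stack=[4,12] mem=[0,0,0,12]
After op 7 (+): stack=[16] mem=[0,0,0,12]
After op 8 (push 12): stack=[16,12] mem=[0,0,0,12]
After op 9 (+): stack=[28] mem=[0,0,0,12]
After op 10 (push 9): stack=[28,9] mem=[0,0,0,12]
After op 11 (+): stack=[37] mem=[0,0,0,12]

Answer: 37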